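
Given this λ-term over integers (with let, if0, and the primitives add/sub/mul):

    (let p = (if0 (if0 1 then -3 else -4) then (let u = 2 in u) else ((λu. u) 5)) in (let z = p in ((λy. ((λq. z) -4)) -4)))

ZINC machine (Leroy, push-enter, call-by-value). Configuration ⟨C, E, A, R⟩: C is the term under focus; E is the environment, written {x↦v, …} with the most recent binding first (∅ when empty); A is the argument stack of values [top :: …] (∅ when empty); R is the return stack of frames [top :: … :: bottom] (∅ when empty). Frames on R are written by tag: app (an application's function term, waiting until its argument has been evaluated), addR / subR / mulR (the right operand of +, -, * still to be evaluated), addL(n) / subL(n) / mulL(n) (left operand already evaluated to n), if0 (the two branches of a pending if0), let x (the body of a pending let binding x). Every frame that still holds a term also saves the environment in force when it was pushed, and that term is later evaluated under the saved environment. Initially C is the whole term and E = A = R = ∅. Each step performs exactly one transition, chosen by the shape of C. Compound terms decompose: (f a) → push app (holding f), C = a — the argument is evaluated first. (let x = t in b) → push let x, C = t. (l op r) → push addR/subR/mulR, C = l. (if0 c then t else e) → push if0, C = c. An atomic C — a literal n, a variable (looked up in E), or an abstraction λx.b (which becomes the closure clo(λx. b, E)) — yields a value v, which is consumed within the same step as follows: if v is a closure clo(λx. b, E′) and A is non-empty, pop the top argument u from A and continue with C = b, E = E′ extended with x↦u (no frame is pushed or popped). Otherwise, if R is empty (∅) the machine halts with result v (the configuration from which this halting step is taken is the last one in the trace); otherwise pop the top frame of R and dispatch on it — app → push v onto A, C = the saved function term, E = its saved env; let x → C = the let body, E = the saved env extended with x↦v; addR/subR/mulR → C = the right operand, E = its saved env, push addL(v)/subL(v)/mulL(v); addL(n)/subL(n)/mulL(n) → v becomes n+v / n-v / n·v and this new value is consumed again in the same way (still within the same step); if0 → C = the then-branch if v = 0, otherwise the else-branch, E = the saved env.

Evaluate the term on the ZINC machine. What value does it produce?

Answer: 5

Execution trace:
step 0: [C=(let p = (if0 (if0 1 then -3 else -4) then (let u = 2 in u) else ((λu. u) 5)) in (let z = p in ((λy. ((λq. z) -4)) -4))) | E=∅ | A=∅ | R=∅]
step 1: [C=(if0 (if0 1 then -3 else -4) then (let u = 2 in u) else ((λu. u) 5)) | E=∅ | A=∅ | R=[let p]]
step 2: [C=(if0 1 then -3 else -4) | E=∅ | A=∅ | R=[if0 :: let p]]
step 3: [C=1 | E=∅ | A=∅ | R=[if0 :: if0 :: let p]]
step 4: [C=-4 | E=∅ | A=∅ | R=[if0 :: let p]]
step 5: [C=((λu. u) 5) | E=∅ | A=∅ | R=[let p]]
step 6: [C=5 | E=∅ | A=∅ | R=[app :: let p]]
step 7: [C=(λu. u) | E=∅ | A=[5] | R=[let p]]
step 8: [C=u | E={u↦5} | A=∅ | R=[let p]]
step 9: [C=(let z = p in ((λy. ((λq. z) -4)) -4)) | E={p↦5} | A=∅ | R=∅]
step 10: [C=p | E={p↦5} | A=∅ | R=[let z]]
step 11: [C=((λy. ((λq. z) -4)) -4) | E={z↦5, p↦5} | A=∅ | R=∅]
step 12: [C=-4 | E={z↦5, p↦5} | A=∅ | R=[app]]
step 13: [C=(λy. ((λq. z) -4)) | E={z↦5, p↦5} | A=[-4] | R=∅]
step 14: [C=((λq. z) -4) | E={y↦-4, z↦5, p↦5} | A=∅ | R=∅]
step 15: [C=-4 | E={y↦-4, z↦5, p↦5} | A=∅ | R=[app]]
step 16: [C=(λq. z) | E={y↦-4, z↦5, p↦5} | A=[-4] | R=∅]
step 17: [C=z | E={q↦-4, y↦-4, z↦5, p↦5} | A=∅ | R=∅]
→ final value 5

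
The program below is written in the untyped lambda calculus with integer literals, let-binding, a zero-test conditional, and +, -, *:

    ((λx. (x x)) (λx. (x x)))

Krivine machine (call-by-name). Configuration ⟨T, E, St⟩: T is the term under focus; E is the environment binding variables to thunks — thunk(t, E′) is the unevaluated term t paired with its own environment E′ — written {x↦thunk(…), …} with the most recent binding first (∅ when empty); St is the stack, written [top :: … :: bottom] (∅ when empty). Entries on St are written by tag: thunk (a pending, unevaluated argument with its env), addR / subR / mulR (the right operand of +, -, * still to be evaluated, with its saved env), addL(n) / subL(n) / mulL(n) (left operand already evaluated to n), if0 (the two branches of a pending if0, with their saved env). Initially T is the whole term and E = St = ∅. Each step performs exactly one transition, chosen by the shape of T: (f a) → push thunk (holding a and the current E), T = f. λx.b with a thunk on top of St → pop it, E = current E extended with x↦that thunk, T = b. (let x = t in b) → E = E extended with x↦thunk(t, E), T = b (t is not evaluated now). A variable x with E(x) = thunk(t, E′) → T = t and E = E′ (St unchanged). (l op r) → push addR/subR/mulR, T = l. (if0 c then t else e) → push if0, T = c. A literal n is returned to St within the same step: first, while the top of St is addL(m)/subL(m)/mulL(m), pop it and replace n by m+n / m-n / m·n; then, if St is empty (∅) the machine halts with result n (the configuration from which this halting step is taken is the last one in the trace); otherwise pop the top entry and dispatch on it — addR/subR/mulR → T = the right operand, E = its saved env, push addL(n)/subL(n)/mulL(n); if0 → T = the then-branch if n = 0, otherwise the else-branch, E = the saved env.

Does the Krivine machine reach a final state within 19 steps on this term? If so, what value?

Answer: DIVERGES (no final state within 19 steps)

Machine steps:
[0] [T=((λx. (x x)) (λx. (x x))) | E=∅ | St=∅]
[1] [T=(λx. (x x)) | E=∅ | St=[thunk]]
[2] [T=(x x) | E={x↦thunk((λx. (x x)), ∅)} | St=∅]
[3] [T=x | E={x↦thunk((λx. (x x)), ∅)} | St=[thunk]]
[4] [T=(λx. (x x)) | E=∅ | St=[thunk]]
[5] [T=(x x) | E={x↦thunk(x, {x↦thunk((λx. (x x)), ∅)})} | St=∅]
[6] [T=x | E={x↦thunk(x, {x↦thunk((λx. (x x)), ∅)})} | St=[thunk]]
[7] [T=x | E={x↦thunk((λx. (x x)), ∅)} | St=[thunk]]
[8] [T=(λx. (x x)) | E=∅ | St=[thunk]]
[9] [T=(x x) | E={x↦thunk(x, {x↦thunk(x, {x↦thunk((λx. (x x)), ∅)})})} | St=∅]
[10] [T=x | E={x↦thunk(x, {x↦thunk(x, {x↦thunk((λx. (x x)), ∅)})})} | St=[thunk]]
[11] [T=x | E={x↦thunk(x, {x↦thunk((λx. (x x)), ∅)})} | St=[thunk]]
[12] [T=x | E={x↦thunk((λx. (x x)), ∅)} | St=[thunk]]
[13] [T=(λx. (x x)) | E=∅ | St=[thunk]]
[14] [T=(x x) | E={x↦thunk(x, {x↦thunk(x, {x↦thunk(x, {x↦thunk((λx. (x x)), ∅)})})})} | St=∅]
[15] [T=x | E={x↦thunk(x, {x↦thunk(x, {x↦thunk(x, {x↦thunk((λx. (x x)), ∅)})})})} | St=[thunk]]
[16] [T=x | E={x↦thunk(x, {x↦thunk(x, {x↦thunk((λx. (x x)), ∅)})})} | St=[thunk]]
[17] [T=x | E={x↦thunk(x, {x↦thunk((λx. (x x)), ∅)})} | St=[thunk]]
[18] [T=x | E={x↦thunk((λx. (x x)), ∅)} | St=[thunk]]
[19] [T=(λx. (x x)) | E=∅ | St=[thunk]]
→ 19 transitions taken and the configuration is still not final: no result within 19 steps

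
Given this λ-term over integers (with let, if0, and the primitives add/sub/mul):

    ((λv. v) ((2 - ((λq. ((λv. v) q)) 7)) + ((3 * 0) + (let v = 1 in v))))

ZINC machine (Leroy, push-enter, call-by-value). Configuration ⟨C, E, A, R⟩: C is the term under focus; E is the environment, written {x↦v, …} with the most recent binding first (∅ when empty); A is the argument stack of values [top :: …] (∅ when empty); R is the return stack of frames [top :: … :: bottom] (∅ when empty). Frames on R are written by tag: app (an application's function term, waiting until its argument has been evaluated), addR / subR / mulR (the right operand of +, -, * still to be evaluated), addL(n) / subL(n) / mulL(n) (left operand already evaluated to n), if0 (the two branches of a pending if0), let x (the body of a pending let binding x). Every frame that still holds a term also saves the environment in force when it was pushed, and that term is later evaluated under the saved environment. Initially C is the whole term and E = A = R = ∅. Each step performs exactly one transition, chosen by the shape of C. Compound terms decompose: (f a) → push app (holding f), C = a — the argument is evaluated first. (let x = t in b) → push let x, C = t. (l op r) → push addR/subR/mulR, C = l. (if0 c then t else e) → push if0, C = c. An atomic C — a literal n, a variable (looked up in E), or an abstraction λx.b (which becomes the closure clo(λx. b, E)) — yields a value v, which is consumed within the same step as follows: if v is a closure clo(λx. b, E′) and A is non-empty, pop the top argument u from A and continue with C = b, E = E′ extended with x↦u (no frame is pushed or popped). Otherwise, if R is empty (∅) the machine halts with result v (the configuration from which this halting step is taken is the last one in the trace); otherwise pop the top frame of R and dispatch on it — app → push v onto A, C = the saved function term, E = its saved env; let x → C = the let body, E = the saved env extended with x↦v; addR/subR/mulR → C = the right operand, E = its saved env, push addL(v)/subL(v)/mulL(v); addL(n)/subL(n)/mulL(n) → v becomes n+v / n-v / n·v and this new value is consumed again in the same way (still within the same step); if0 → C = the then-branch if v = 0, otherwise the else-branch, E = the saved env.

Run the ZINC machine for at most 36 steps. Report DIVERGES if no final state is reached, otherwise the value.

0. ⟨C=((λv. v) ((2 - ((λq. ((λv. v) q)) 7)) + ((3 * 0) + (let v = 1 in v)))); E=∅; A=∅; R=∅⟩
1. ⟨C=((2 - ((λq. ((λv. v) q)) 7)) + ((3 * 0) + (let v = 1 in v))); E=∅; A=∅; R=[app]⟩
2. ⟨C=(2 - ((λq. ((λv. v) q)) 7)); E=∅; A=∅; R=[addR :: app]⟩
3. ⟨C=2; E=∅; A=∅; R=[subR :: addR :: app]⟩
4. ⟨C=((λq. ((λv. v) q)) 7); E=∅; A=∅; R=[subL(2) :: addR :: app]⟩
5. ⟨C=7; E=∅; A=∅; R=[app :: subL(2) :: addR :: app]⟩
6. ⟨C=(λq. ((λv. v) q)); E=∅; A=[7]; R=[subL(2) :: addR :: app]⟩
7. ⟨C=((λv. v) q); E={q↦7}; A=∅; R=[subL(2) :: addR :: app]⟩
8. ⟨C=q; E={q↦7}; A=∅; R=[app :: subL(2) :: addR :: app]⟩
9. ⟨C=(λv. v); E={q↦7}; A=[7]; R=[subL(2) :: addR :: app]⟩
10. ⟨C=v; E={v↦7, q↦7}; A=∅; R=[subL(2) :: addR :: app]⟩
11. ⟨C=((3 * 0) + (let v = 1 in v)); E=∅; A=∅; R=[addL(-5) :: app]⟩
12. ⟨C=(3 * 0); E=∅; A=∅; R=[addR :: addL(-5) :: app]⟩
13. ⟨C=3; E=∅; A=∅; R=[mulR :: addR :: addL(-5) :: app]⟩
14. ⟨C=0; E=∅; A=∅; R=[mulL(3) :: addR :: addL(-5) :: app]⟩
15. ⟨C=(let v = 1 in v); E=∅; A=∅; R=[addL(0) :: addL(-5) :: app]⟩
16. ⟨C=1; E=∅; A=∅; R=[let v :: addL(0) :: addL(-5) :: app]⟩
17. ⟨C=v; E={v↦1}; A=∅; R=[addL(0) :: addL(-5) :: app]⟩
18. ⟨C=(λv. v); E=∅; A=[-4]; R=∅⟩
19. ⟨C=v; E={v↦-4}; A=∅; R=∅⟩
→ final value -4

Answer: -4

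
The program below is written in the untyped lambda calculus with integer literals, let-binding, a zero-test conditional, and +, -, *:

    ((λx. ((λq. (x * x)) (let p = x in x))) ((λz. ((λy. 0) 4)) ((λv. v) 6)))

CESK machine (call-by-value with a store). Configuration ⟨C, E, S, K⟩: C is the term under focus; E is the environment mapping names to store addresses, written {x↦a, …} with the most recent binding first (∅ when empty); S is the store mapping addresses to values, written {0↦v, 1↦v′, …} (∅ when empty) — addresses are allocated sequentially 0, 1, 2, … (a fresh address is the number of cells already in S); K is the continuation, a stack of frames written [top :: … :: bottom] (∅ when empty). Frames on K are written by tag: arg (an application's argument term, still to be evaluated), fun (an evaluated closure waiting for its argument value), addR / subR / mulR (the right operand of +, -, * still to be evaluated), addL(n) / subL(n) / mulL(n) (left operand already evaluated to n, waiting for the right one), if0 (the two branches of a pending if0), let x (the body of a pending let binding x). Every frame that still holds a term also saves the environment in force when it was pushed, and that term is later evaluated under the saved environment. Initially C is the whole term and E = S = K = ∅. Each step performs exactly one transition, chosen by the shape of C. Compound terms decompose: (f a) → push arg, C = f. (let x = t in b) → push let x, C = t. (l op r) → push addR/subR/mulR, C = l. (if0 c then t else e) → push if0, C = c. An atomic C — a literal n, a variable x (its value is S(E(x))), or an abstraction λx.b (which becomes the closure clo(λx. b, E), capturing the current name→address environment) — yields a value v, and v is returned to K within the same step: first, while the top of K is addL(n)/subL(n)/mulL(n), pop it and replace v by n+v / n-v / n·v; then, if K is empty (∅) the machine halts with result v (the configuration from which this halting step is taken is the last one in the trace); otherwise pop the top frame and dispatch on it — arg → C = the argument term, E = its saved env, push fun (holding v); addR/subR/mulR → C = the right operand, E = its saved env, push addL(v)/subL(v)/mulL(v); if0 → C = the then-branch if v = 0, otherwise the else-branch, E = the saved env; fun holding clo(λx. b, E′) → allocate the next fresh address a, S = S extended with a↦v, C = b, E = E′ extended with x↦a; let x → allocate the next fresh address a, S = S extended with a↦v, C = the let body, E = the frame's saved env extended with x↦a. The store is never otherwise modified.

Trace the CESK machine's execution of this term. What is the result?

step 0: <C=((λx. ((λq. (x * x)) (let p = x in x))) ((λz. ((λy. 0) 4)) ((λv. v) 6))), E=∅, S=∅, K=∅>
step 1: <C=(λx. ((λq. (x * x)) (let p = x in x))), E=∅, S=∅, K=[arg]>
step 2: <C=((λz. ((λy. 0) 4)) ((λv. v) 6)), E=∅, S=∅, K=[fun]>
step 3: <C=(λz. ((λy. 0) 4)), E=∅, S=∅, K=[arg :: fun]>
step 4: <C=((λv. v) 6), E=∅, S=∅, K=[fun :: fun]>
step 5: <C=(λv. v), E=∅, S=∅, K=[arg :: fun :: fun]>
step 6: <C=6, E=∅, S=∅, K=[fun :: fun :: fun]>
step 7: <C=v, E={v↦0}, S={0↦6}, K=[fun :: fun]>
step 8: <C=((λy. 0) 4), E={z↦1}, S={0↦6, 1↦6}, K=[fun]>
step 9: <C=(λy. 0), E={z↦1}, S={0↦6, 1↦6}, K=[arg :: fun]>
step 10: <C=4, E={z↦1}, S={0↦6, 1↦6}, K=[fun :: fun]>
step 11: <C=0, E={y↦2, z↦1}, S={0↦6, 1↦6, 2↦4}, K=[fun]>
step 12: <C=((λq. (x * x)) (let p = x in x)), E={x↦3}, S={0↦6, 1↦6, 2↦4, 3↦0}, K=∅>
step 13: <C=(λq. (x * x)), E={x↦3}, S={0↦6, 1↦6, 2↦4, 3↦0}, K=[arg]>
step 14: <C=(let p = x in x), E={x↦3}, S={0↦6, 1↦6, 2↦4, 3↦0}, K=[fun]>
step 15: <C=x, E={x↦3}, S={0↦6, 1↦6, 2↦4, 3↦0}, K=[let p :: fun]>
step 16: <C=x, E={p↦4, x↦3}, S={0↦6, 1↦6, 2↦4, 3↦0, 4↦0}, K=[fun]>
step 17: <C=(x * x), E={q↦5, x↦3}, S={0↦6, 1↦6, 2↦4, 3↦0, 4↦0, 5↦0}, K=∅>
step 18: <C=x, E={q↦5, x↦3}, S={0↦6, 1↦6, 2↦4, 3↦0, 4↦0, 5↦0}, K=[mulR]>
step 19: <C=x, E={q↦5, x↦3}, S={0↦6, 1↦6, 2↦4, 3↦0, 4↦0, 5↦0}, K=[mulL(0)]>
→ final value 0

Answer: 0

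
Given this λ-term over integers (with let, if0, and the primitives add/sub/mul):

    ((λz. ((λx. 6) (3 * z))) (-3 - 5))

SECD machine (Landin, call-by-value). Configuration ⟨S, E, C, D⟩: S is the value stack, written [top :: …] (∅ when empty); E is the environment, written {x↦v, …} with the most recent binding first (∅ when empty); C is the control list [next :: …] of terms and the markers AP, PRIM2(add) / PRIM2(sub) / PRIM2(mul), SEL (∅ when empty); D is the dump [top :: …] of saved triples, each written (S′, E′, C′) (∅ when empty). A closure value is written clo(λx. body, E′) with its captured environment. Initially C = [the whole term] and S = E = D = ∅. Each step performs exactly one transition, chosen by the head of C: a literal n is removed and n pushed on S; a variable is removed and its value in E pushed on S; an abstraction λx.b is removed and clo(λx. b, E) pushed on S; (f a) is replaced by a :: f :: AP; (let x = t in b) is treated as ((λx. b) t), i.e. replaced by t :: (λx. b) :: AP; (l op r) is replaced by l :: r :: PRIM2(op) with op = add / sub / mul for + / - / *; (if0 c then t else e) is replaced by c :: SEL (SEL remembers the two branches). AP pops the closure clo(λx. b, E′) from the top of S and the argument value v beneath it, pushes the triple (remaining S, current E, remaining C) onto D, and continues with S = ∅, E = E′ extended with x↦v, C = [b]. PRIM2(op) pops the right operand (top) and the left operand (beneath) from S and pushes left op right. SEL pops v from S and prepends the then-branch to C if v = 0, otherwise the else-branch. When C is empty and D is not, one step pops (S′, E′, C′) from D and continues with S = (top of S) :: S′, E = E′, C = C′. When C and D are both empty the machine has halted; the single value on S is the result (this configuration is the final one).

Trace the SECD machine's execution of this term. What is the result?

step 0: ⟨S=∅; E=∅; C=[((λz. ((λx. 6) (3 * z))) (-3 - 5))]; D=∅⟩
step 1: ⟨S=∅; E=∅; C=[(-3 - 5) :: (λz. ((λx. 6) (3 * z))) :: AP]; D=∅⟩
step 2: ⟨S=∅; E=∅; C=[-3 :: 5 :: PRIM2(sub) :: (λz. ((λx. 6) (3 * z))) :: AP]; D=∅⟩
step 3: ⟨S=[-3]; E=∅; C=[5 :: PRIM2(sub) :: (λz. ((λx. 6) (3 * z))) :: AP]; D=∅⟩
step 4: ⟨S=[5 :: -3]; E=∅; C=[PRIM2(sub) :: (λz. ((λx. 6) (3 * z))) :: AP]; D=∅⟩
step 5: ⟨S=[-8]; E=∅; C=[(λz. ((λx. 6) (3 * z))) :: AP]; D=∅⟩
step 6: ⟨S=[clo(λz. ((λx. 6) (3 * z)), ∅) :: -8]; E=∅; C=[AP]; D=∅⟩
step 7: ⟨S=∅; E={z↦-8}; C=[((λx. 6) (3 * z))]; D=[(∅, ∅, ∅)]⟩
step 8: ⟨S=∅; E={z↦-8}; C=[(3 * z) :: (λx. 6) :: AP]; D=[(∅, ∅, ∅)]⟩
step 9: ⟨S=∅; E={z↦-8}; C=[3 :: z :: PRIM2(mul) :: (λx. 6) :: AP]; D=[(∅, ∅, ∅)]⟩
step 10: ⟨S=[3]; E={z↦-8}; C=[z :: PRIM2(mul) :: (λx. 6) :: AP]; D=[(∅, ∅, ∅)]⟩
step 11: ⟨S=[-8 :: 3]; E={z↦-8}; C=[PRIM2(mul) :: (λx. 6) :: AP]; D=[(∅, ∅, ∅)]⟩
step 12: ⟨S=[-24]; E={z↦-8}; C=[(λx. 6) :: AP]; D=[(∅, ∅, ∅)]⟩
step 13: ⟨S=[clo(λx. 6, {z↦-8}) :: -24]; E={z↦-8}; C=[AP]; D=[(∅, ∅, ∅)]⟩
step 14: ⟨S=∅; E={x↦-24, z↦-8}; C=[6]; D=[(∅, {z↦-8}, ∅) :: (∅, ∅, ∅)]⟩
step 15: ⟨S=[6]; E={x↦-24, z↦-8}; C=∅; D=[(∅, {z↦-8}, ∅) :: (∅, ∅, ∅)]⟩
step 16: ⟨S=[6]; E={z↦-8}; C=∅; D=[(∅, ∅, ∅)]⟩
step 17: ⟨S=[6]; E=∅; C=∅; D=∅⟩
→ final value 6

Answer: 6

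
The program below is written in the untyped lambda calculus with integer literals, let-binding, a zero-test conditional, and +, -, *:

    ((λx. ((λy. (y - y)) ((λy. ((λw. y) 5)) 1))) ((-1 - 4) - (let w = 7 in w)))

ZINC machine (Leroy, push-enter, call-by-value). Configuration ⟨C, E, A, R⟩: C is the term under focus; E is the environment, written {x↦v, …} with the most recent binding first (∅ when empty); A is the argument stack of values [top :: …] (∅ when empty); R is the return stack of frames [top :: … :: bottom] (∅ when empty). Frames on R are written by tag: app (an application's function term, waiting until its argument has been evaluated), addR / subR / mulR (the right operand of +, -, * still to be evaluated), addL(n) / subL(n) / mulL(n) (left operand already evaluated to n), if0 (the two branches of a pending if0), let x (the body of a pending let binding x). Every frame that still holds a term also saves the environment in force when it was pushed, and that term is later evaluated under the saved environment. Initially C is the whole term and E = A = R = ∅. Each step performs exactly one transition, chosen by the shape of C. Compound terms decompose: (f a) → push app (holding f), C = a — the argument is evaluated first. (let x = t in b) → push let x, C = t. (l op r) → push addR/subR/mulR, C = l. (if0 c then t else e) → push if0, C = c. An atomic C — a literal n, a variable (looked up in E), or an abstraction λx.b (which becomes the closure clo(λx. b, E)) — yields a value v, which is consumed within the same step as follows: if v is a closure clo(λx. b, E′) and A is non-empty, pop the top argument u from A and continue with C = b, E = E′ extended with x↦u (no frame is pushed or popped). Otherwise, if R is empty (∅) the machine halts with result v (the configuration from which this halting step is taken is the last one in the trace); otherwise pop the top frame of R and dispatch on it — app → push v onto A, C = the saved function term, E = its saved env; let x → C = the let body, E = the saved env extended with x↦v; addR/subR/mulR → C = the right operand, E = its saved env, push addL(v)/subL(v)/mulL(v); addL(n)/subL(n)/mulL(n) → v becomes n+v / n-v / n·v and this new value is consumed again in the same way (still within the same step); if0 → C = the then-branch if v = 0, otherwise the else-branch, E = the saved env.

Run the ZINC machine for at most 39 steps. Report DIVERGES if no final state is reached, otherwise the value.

Answer: 0

Machine steps:
step 0: ⟨C=((λx. ((λy. (y - y)) ((λy. ((λw. y) 5)) 1))) ((-1 - 4) - (let w = 7 in w))); E=∅; A=∅; R=∅⟩
step 1: ⟨C=((-1 - 4) - (let w = 7 in w)); E=∅; A=∅; R=[app]⟩
step 2: ⟨C=(-1 - 4); E=∅; A=∅; R=[subR :: app]⟩
step 3: ⟨C=-1; E=∅; A=∅; R=[subR :: subR :: app]⟩
step 4: ⟨C=4; E=∅; A=∅; R=[subL(-1) :: subR :: app]⟩
step 5: ⟨C=(let w = 7 in w); E=∅; A=∅; R=[subL(-5) :: app]⟩
step 6: ⟨C=7; E=∅; A=∅; R=[let w :: subL(-5) :: app]⟩
step 7: ⟨C=w; E={w↦7}; A=∅; R=[subL(-5) :: app]⟩
step 8: ⟨C=(λx. ((λy. (y - y)) ((λy. ((λw. y) 5)) 1))); E=∅; A=[-12]; R=∅⟩
step 9: ⟨C=((λy. (y - y)) ((λy. ((λw. y) 5)) 1)); E={x↦-12}; A=∅; R=∅⟩
step 10: ⟨C=((λy. ((λw. y) 5)) 1); E={x↦-12}; A=∅; R=[app]⟩
step 11: ⟨C=1; E={x↦-12}; A=∅; R=[app :: app]⟩
step 12: ⟨C=(λy. ((λw. y) 5)); E={x↦-12}; A=[1]; R=[app]⟩
step 13: ⟨C=((λw. y) 5); E={y↦1, x↦-12}; A=∅; R=[app]⟩
step 14: ⟨C=5; E={y↦1, x↦-12}; A=∅; R=[app :: app]⟩
step 15: ⟨C=(λw. y); E={y↦1, x↦-12}; A=[5]; R=[app]⟩
step 16: ⟨C=y; E={w↦5, y↦1, x↦-12}; A=∅; R=[app]⟩
step 17: ⟨C=(λy. (y - y)); E={x↦-12}; A=[1]; R=∅⟩
step 18: ⟨C=(y - y); E={y↦1, x↦-12}; A=∅; R=∅⟩
step 19: ⟨C=y; E={y↦1, x↦-12}; A=∅; R=[subR]⟩
step 20: ⟨C=y; E={y↦1, x↦-12}; A=∅; R=[subL(1)]⟩
→ final value 0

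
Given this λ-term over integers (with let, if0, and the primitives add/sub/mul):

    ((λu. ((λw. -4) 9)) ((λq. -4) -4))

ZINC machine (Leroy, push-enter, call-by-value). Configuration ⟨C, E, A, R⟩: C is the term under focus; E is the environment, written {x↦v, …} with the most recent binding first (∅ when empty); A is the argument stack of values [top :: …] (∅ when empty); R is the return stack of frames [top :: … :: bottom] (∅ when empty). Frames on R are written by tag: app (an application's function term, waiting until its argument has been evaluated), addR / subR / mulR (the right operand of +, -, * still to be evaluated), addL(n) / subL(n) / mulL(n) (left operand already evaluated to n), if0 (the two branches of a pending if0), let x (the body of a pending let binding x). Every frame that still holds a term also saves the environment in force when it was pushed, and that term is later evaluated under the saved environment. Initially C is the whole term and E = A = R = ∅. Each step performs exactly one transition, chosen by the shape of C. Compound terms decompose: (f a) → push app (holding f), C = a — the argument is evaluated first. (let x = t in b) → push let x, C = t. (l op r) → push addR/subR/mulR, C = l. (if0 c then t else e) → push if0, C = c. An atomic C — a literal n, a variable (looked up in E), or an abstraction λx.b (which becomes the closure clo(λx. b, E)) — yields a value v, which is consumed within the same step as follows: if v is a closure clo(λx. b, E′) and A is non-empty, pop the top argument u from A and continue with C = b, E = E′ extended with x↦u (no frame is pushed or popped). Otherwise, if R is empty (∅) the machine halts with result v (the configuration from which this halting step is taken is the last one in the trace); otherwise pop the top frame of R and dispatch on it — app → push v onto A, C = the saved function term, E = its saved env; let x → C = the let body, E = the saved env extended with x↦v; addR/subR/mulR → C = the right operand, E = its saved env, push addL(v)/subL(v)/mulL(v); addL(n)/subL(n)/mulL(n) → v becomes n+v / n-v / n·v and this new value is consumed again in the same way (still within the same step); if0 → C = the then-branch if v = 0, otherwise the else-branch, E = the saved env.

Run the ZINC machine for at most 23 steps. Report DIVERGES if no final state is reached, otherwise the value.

Answer: -4

Execution trace:
[0] ⟨C=((λu. ((λw. -4) 9)) ((λq. -4) -4)); E=∅; A=∅; R=∅⟩
[1] ⟨C=((λq. -4) -4); E=∅; A=∅; R=[app]⟩
[2] ⟨C=-4; E=∅; A=∅; R=[app :: app]⟩
[3] ⟨C=(λq. -4); E=∅; A=[-4]; R=[app]⟩
[4] ⟨C=-4; E={q↦-4}; A=∅; R=[app]⟩
[5] ⟨C=(λu. ((λw. -4) 9)); E=∅; A=[-4]; R=∅⟩
[6] ⟨C=((λw. -4) 9); E={u↦-4}; A=∅; R=∅⟩
[7] ⟨C=9; E={u↦-4}; A=∅; R=[app]⟩
[8] ⟨C=(λw. -4); E={u↦-4}; A=[9]; R=∅⟩
[9] ⟨C=-4; E={w↦9, u↦-4}; A=∅; R=∅⟩
→ final value -4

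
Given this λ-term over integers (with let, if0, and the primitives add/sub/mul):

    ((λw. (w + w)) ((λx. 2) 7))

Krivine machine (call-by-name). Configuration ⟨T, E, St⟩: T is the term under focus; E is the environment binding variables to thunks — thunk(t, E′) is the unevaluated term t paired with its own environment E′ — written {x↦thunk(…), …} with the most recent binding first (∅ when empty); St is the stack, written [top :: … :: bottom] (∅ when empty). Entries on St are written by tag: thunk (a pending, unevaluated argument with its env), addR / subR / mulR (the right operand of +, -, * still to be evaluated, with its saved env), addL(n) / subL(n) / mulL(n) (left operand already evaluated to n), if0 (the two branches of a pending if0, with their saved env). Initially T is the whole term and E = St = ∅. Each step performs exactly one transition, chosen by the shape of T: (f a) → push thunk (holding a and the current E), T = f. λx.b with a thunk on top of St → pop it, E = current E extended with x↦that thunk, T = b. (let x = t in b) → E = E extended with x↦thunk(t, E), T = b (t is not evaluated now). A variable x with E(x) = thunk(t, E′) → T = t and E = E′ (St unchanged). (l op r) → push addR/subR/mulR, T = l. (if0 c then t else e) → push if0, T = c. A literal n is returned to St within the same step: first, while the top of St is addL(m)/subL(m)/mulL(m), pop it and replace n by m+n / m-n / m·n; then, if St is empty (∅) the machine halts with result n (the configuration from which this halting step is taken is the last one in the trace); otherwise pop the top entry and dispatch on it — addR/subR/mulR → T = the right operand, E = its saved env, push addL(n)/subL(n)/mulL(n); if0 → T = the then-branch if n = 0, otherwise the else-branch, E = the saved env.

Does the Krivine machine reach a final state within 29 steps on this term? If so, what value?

t=0: <T=((λw. (w + w)) ((λx. 2) 7)), E=∅, St=∅>
t=1: <T=(λw. (w + w)), E=∅, St=[thunk]>
t=2: <T=(w + w), E={w↦thunk(((λx. 2) 7), ∅)}, St=∅>
t=3: <T=w, E={w↦thunk(((λx. 2) 7), ∅)}, St=[addR]>
t=4: <T=((λx. 2) 7), E=∅, St=[addR]>
t=5: <T=(λx. 2), E=∅, St=[thunk :: addR]>
t=6: <T=2, E={x↦thunk(7, ∅)}, St=[addR]>
t=7: <T=w, E={w↦thunk(((λx. 2) 7), ∅)}, St=[addL(2)]>
t=8: <T=((λx. 2) 7), E=∅, St=[addL(2)]>
t=9: <T=(λx. 2), E=∅, St=[thunk :: addL(2)]>
t=10: <T=2, E={x↦thunk(7, ∅)}, St=[addL(2)]>
→ final value 4

Answer: 4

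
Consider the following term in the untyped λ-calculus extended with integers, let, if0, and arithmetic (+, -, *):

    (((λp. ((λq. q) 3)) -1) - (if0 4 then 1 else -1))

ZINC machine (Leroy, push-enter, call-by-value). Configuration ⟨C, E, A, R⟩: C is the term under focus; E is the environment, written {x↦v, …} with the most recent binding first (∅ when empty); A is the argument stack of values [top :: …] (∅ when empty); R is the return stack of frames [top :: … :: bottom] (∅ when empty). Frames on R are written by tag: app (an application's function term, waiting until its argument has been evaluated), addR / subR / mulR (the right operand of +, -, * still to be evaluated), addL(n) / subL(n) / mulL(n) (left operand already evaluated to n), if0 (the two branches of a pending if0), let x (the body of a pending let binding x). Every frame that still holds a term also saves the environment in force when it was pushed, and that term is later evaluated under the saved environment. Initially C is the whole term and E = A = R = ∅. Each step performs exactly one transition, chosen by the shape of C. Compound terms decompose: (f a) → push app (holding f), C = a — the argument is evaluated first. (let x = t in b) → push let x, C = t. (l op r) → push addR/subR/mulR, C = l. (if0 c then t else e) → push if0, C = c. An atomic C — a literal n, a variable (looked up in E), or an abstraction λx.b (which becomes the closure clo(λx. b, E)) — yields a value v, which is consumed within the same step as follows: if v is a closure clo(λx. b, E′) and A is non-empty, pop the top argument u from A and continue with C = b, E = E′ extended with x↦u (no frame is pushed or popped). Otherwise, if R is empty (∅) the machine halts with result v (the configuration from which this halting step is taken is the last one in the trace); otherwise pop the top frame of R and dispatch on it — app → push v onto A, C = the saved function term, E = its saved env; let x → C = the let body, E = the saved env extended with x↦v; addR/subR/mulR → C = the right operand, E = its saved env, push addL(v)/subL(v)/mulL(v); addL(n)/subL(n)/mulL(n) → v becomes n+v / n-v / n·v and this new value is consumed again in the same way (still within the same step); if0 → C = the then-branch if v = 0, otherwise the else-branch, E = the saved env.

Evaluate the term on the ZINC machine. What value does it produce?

Answer: 4

Derivation:
t=0: [C=(((λp. ((λq. q) 3)) -1) - (if0 4 then 1 else -1)) | E=∅ | A=∅ | R=∅]
t=1: [C=((λp. ((λq. q) 3)) -1) | E=∅ | A=∅ | R=[subR]]
t=2: [C=-1 | E=∅ | A=∅ | R=[app :: subR]]
t=3: [C=(λp. ((λq. q) 3)) | E=∅ | A=[-1] | R=[subR]]
t=4: [C=((λq. q) 3) | E={p↦-1} | A=∅ | R=[subR]]
t=5: [C=3 | E={p↦-1} | A=∅ | R=[app :: subR]]
t=6: [C=(λq. q) | E={p↦-1} | A=[3] | R=[subR]]
t=7: [C=q | E={q↦3, p↦-1} | A=∅ | R=[subR]]
t=8: [C=(if0 4 then 1 else -1) | E=∅ | A=∅ | R=[subL(3)]]
t=9: [C=4 | E=∅ | A=∅ | R=[if0 :: subL(3)]]
t=10: [C=-1 | E=∅ | A=∅ | R=[subL(3)]]
→ final value 4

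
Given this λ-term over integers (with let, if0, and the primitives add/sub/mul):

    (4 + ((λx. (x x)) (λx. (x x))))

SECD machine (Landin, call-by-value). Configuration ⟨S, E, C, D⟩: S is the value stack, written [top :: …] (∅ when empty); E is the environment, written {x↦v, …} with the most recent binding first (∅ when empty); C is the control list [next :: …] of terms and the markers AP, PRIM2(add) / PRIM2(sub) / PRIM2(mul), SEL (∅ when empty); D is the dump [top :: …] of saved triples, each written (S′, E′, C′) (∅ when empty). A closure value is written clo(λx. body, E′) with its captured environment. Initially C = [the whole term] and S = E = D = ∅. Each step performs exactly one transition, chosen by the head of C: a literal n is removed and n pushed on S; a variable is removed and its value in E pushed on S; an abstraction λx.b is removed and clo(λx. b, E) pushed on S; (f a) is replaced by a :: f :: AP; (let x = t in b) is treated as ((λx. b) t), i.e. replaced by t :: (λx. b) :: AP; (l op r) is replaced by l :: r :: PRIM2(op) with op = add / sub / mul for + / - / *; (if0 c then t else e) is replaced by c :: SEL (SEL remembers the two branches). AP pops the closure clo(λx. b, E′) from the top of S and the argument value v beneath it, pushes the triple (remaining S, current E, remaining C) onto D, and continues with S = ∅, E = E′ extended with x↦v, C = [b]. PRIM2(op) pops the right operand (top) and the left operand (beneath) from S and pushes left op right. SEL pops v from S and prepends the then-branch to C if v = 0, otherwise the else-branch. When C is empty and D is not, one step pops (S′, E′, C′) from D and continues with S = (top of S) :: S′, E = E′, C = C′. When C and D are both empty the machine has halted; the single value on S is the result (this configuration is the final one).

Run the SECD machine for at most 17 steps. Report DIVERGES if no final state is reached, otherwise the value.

Answer: DIVERGES (no final state within 17 steps)

Machine steps:
step 0: [S=∅ | E=∅ | C=[(4 + ((λx. (x x)) (λx. (x x))))] | D=∅]
step 1: [S=∅ | E=∅ | C=[4 :: ((λx. (x x)) (λx. (x x))) :: PRIM2(add)] | D=∅]
step 2: [S=[4] | E=∅ | C=[((λx. (x x)) (λx. (x x))) :: PRIM2(add)] | D=∅]
step 3: [S=[4] | E=∅ | C=[(λx. (x x)) :: (λx. (x x)) :: AP :: PRIM2(add)] | D=∅]
step 4: [S=[clo(λx. (x x), ∅) :: 4] | E=∅ | C=[(λx. (x x)) :: AP :: PRIM2(add)] | D=∅]
step 5: [S=[clo(λx. (x x), ∅) :: clo(λx. (x x), ∅) :: 4] | E=∅ | C=[AP :: PRIM2(add)] | D=∅]
step 6: [S=∅ | E={x↦clo(λx. (x x), ∅)} | C=[(x x)] | D=[([4], ∅, [PRIM2(add)])]]
step 7: [S=∅ | E={x↦clo(λx. (x x), ∅)} | C=[x :: x :: AP] | D=[([4], ∅, [PRIM2(add)])]]
step 8: [S=[clo(λx. (x x), ∅)] | E={x↦clo(λx. (x x), ∅)} | C=[x :: AP] | D=[([4], ∅, [PRIM2(add)])]]
step 9: [S=[clo(λx. (x x), ∅) :: clo(λx. (x x), ∅)] | E={x↦clo(λx. (x x), ∅)} | C=[AP] | D=[([4], ∅, [PRIM2(add)])]]
step 10: [S=∅ | E={x↦clo(λx. (x x), ∅)} | C=[(x x)] | D=[(∅, {x↦clo(λx. (x x), ∅)}, ∅) :: ([4], ∅, [PRIM2(add)])]]
step 11: [S=∅ | E={x↦clo(λx. (x x), ∅)} | C=[x :: x :: AP] | D=[(∅, {x↦clo(λx. (x x), ∅)}, ∅) :: ([4], ∅, [PRIM2(add)])]]
step 12: [S=[clo(λx. (x x), ∅)] | E={x↦clo(λx. (x x), ∅)} | C=[x :: AP] | D=[(∅, {x↦clo(λx. (x x), ∅)}, ∅) :: ([4], ∅, [PRIM2(add)])]]
step 13: [S=[clo(λx. (x x), ∅) :: clo(λx. (x x), ∅)] | E={x↦clo(λx. (x x), ∅)} | C=[AP] | D=[(∅, {x↦clo(λx. (x x), ∅)}, ∅) :: ([4], ∅, [PRIM2(add)])]]
step 14: [S=∅ | E={x↦clo(λx. (x x), ∅)} | C=[(x x)] | D=[(∅, {x↦clo(λx. (x x), ∅)}, ∅) :: (∅, {x↦clo(λx. (x x), ∅)}, ∅) :: ([4], ∅, [PRIM2(add)])]]
step 15: [S=∅ | E={x↦clo(λx. (x x), ∅)} | C=[x :: x :: AP] | D=[(∅, {x↦clo(λx. (x x), ∅)}, ∅) :: (∅, {x↦clo(λx. (x x), ∅)}, ∅) :: ([4], ∅, [PRIM2(add)])]]
step 16: [S=[clo(λx. (x x), ∅)] | E={x↦clo(λx. (x x), ∅)} | C=[x :: AP] | D=[(∅, {x↦clo(λx. (x x), ∅)}, ∅) :: (∅, {x↦clo(λx. (x x), ∅)}, ∅) :: ([4], ∅, [PRIM2(add)])]]
step 17: [S=[clo(λx. (x x), ∅) :: clo(λx. (x x), ∅)] | E={x↦clo(λx. (x x), ∅)} | C=[AP] | D=[(∅, {x↦clo(λx. (x x), ∅)}, ∅) :: (∅, {x↦clo(λx. (x x), ∅)}, ∅) :: ([4], ∅, [PRIM2(add)])]]
→ 17 transitions taken and the configuration is still not final: no result within 17 steps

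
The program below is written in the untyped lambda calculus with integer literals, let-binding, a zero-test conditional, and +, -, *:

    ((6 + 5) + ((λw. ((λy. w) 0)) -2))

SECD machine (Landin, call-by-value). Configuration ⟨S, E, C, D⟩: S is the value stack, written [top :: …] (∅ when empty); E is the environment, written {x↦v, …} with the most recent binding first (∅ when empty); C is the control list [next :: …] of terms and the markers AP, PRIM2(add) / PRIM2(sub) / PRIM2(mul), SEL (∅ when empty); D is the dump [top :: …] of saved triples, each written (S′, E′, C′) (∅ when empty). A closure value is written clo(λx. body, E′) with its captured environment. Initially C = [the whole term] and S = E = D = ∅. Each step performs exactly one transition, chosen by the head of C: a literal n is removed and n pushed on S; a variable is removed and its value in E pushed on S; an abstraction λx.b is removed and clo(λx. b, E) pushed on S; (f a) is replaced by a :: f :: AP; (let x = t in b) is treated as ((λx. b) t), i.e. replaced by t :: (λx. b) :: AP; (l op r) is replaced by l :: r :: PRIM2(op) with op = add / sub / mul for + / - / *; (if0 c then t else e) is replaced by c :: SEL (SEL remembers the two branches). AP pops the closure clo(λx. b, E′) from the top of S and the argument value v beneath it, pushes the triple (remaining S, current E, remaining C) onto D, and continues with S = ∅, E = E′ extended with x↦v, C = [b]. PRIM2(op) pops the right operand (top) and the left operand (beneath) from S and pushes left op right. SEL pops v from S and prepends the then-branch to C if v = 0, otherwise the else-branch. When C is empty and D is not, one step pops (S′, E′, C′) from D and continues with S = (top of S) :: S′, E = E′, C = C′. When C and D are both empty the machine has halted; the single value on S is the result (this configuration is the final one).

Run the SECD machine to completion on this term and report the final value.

Answer: 9

Execution trace:
0. <S=∅, E=∅, C=[((6 + 5) + ((λw. ((λy. w) 0)) -2))], D=∅>
1. <S=∅, E=∅, C=[(6 + 5) :: ((λw. ((λy. w) 0)) -2) :: PRIM2(add)], D=∅>
2. <S=∅, E=∅, C=[6 :: 5 :: PRIM2(add) :: ((λw. ((λy. w) 0)) -2) :: PRIM2(add)], D=∅>
3. <S=[6], E=∅, C=[5 :: PRIM2(add) :: ((λw. ((λy. w) 0)) -2) :: PRIM2(add)], D=∅>
4. <S=[5 :: 6], E=∅, C=[PRIM2(add) :: ((λw. ((λy. w) 0)) -2) :: PRIM2(add)], D=∅>
5. <S=[11], E=∅, C=[((λw. ((λy. w) 0)) -2) :: PRIM2(add)], D=∅>
6. <S=[11], E=∅, C=[-2 :: (λw. ((λy. w) 0)) :: AP :: PRIM2(add)], D=∅>
7. <S=[-2 :: 11], E=∅, C=[(λw. ((λy. w) 0)) :: AP :: PRIM2(add)], D=∅>
8. <S=[clo(λw. ((λy. w) 0), ∅) :: -2 :: 11], E=∅, C=[AP :: PRIM2(add)], D=∅>
9. <S=∅, E={w↦-2}, C=[((λy. w) 0)], D=[([11], ∅, [PRIM2(add)])]>
10. <S=∅, E={w↦-2}, C=[0 :: (λy. w) :: AP], D=[([11], ∅, [PRIM2(add)])]>
11. <S=[0], E={w↦-2}, C=[(λy. w) :: AP], D=[([11], ∅, [PRIM2(add)])]>
12. <S=[clo(λy. w, {w↦-2}) :: 0], E={w↦-2}, C=[AP], D=[([11], ∅, [PRIM2(add)])]>
13. <S=∅, E={y↦0, w↦-2}, C=[w], D=[(∅, {w↦-2}, ∅) :: ([11], ∅, [PRIM2(add)])]>
14. <S=[-2], E={y↦0, w↦-2}, C=∅, D=[(∅, {w↦-2}, ∅) :: ([11], ∅, [PRIM2(add)])]>
15. <S=[-2], E={w↦-2}, C=∅, D=[([11], ∅, [PRIM2(add)])]>
16. <S=[-2 :: 11], E=∅, C=[PRIM2(add)], D=∅>
17. <S=[9], E=∅, C=∅, D=∅>
→ final value 9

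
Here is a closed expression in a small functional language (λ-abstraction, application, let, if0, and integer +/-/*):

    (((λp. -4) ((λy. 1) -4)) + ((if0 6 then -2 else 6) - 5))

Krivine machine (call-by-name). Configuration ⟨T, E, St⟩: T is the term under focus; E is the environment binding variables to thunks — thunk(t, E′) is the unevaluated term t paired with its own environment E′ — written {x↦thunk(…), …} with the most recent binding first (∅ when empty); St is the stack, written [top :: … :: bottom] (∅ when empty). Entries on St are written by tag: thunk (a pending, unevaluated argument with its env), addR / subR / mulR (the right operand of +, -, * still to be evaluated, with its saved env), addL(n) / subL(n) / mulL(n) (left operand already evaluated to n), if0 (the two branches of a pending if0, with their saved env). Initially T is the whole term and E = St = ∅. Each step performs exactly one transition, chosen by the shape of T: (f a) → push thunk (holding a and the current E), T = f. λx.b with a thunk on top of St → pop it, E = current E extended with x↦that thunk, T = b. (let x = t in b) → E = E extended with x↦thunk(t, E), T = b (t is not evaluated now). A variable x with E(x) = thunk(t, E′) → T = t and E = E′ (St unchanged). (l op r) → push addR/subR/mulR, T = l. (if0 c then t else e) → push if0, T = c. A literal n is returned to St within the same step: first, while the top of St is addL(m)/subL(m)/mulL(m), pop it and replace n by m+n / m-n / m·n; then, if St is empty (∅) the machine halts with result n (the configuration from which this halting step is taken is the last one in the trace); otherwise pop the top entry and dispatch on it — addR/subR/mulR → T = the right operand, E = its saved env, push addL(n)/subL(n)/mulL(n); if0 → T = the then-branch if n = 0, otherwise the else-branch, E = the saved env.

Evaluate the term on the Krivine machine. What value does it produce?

0. <T=(((λp. -4) ((λy. 1) -4)) + ((if0 6 then -2 else 6) - 5)), E=∅, St=∅>
1. <T=((λp. -4) ((λy. 1) -4)), E=∅, St=[addR]>
2. <T=(λp. -4), E=∅, St=[thunk :: addR]>
3. <T=-4, E={p↦thunk(((λy. 1) -4), ∅)}, St=[addR]>
4. <T=((if0 6 then -2 else 6) - 5), E=∅, St=[addL(-4)]>
5. <T=(if0 6 then -2 else 6), E=∅, St=[subR :: addL(-4)]>
6. <T=6, E=∅, St=[if0 :: subR :: addL(-4)]>
7. <T=6, E=∅, St=[subR :: addL(-4)]>
8. <T=5, E=∅, St=[subL(6) :: addL(-4)]>
→ final value -3

Answer: -3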